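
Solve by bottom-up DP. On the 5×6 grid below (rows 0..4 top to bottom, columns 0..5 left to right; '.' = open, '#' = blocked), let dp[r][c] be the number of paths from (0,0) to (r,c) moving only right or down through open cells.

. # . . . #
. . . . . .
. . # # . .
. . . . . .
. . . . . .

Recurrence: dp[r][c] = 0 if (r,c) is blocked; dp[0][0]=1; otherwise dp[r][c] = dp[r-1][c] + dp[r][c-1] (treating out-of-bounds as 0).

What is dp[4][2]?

7

r\c   0   1   2   3   4   5
  0   1   0   0   0   0   0
  1   1   1   1   1   1   1
  2   1   2   0   0   1   2
  3   1   3   3   3   4   6
  4   1   4   7  10  14  20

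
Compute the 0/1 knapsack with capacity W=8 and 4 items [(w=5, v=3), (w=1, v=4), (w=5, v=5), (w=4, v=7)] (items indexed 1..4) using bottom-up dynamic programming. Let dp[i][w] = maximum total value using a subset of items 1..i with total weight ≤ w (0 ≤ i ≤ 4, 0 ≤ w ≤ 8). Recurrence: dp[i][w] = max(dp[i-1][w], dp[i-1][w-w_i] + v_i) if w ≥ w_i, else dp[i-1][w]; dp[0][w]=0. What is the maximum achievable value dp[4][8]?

i\w   0   1   2   3   4   5   6   7   8
  0   0   0   0   0   0   0   0   0   0
  1   0   0   0   0   0   3   3   3   3
  2   0   4   4   4   4   4   7   7   7
  3   0   4   4   4   4   5   9   9   9
  4   0   4   4   4   7  11  11  11  11

11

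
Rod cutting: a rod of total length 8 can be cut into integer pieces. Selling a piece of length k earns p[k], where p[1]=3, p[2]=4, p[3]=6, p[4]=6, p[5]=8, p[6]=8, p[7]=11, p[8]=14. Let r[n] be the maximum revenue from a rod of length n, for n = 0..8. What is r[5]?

   n    0    1    2    3    4    5    6    7    8
r[n]    0    3    6    9   12   15   18   21   24

15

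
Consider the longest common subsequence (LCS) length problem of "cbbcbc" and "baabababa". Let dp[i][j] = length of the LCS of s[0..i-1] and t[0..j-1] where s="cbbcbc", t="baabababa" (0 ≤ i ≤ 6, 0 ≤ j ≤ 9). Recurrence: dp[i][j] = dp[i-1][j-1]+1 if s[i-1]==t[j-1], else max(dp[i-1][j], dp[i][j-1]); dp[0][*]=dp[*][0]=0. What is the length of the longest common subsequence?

3

   ''  b  a  a  b  a  b  a  b  a
''  0  0  0  0  0  0  0  0  0  0
 c  0  0  0  0  0  0  0  0  0  0
 b  0  1  1  1  1  1  1  1  1  1
 b  0  1  1  1  2  2  2  2  2  2
 c  0  1  1  1  2  2  2  2  2  2
 b  0  1  1  1  2  2  3  3  3  3
 c  0  1  1  1  2  2  3  3  3  3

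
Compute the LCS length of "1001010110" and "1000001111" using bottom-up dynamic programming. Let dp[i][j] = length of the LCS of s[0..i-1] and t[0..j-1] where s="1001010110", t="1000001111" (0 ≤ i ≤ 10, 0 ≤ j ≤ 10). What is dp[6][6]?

   ''  1  0  0  0  0  0  1  1  1  1
''  0  0  0  0  0  0  0  0  0  0  0
 1  0  1  1  1  1  1  1  1  1  1  1
 0  0  1  2  2  2  2  2  2  2  2  2
 0  0  1  2  3  3  3  3  3  3  3  3
 1  0  1  2  3  3  3  3  4  4  4  4
 0  0  1  2  3  4  4  4  4  4  4  4
 1  0  1  2  3  4  4  4  5  5  5  5
 0  0  1  2  3  4  5  5  5  5  5  5
 1  0  1  2  3  4  5  5  6  6  6  6
 1  0  1  2  3  4  5  5  6  7  7  7
 0  0  1  2  3  4  5  6  6  7  7  7

4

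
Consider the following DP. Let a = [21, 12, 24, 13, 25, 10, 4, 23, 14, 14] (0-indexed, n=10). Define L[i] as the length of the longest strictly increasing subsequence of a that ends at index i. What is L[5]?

   i    0    1    2    3    4    5    6    7    8    9
a[i]   21   12   24   13   25   10    4   23   14   14
L[i]    1    1    2    2    3    1    1    3    3    3

1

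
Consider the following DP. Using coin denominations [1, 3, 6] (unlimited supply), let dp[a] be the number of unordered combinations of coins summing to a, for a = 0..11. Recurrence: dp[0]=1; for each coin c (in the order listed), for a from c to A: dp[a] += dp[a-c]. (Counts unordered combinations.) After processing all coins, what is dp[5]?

after  coin     0     1     2     3     4     5     6     7     8     9    10    11
          1     1     1     1     1     1     1     1     1     1     1     1     1
          3     1     1     1     2     2     2     3     3     3     4     4     4
          6     1     1     1     2     2     2     4     4     4     6     6     6

2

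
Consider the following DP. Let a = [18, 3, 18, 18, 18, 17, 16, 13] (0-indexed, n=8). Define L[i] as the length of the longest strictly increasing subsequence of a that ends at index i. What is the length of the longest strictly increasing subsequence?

2

   i    0    1    2    3    4    5    6    7
a[i]   18    3   18   18   18   17   16   13
L[i]    1    1    2    2    2    2    2    2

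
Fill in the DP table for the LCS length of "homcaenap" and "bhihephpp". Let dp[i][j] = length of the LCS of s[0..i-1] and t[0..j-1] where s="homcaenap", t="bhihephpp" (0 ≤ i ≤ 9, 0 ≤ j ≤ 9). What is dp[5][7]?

   ''  b  h  i  h  e  p  h  p  p
''  0  0  0  0  0  0  0  0  0  0
 h  0  0  1  1  1  1  1  1  1  1
 o  0  0  1  1  1  1  1  1  1  1
 m  0  0  1  1  1  1  1  1  1  1
 c  0  0  1  1  1  1  1  1  1  1
 a  0  0  1  1  1  1  1  1  1  1
 e  0  0  1  1  1  2  2  2  2  2
 n  0  0  1  1  1  2  2  2  2  2
 a  0  0  1  1  1  2  2  2  2  2
 p  0  0  1  1  1  2  3  3  3  3

1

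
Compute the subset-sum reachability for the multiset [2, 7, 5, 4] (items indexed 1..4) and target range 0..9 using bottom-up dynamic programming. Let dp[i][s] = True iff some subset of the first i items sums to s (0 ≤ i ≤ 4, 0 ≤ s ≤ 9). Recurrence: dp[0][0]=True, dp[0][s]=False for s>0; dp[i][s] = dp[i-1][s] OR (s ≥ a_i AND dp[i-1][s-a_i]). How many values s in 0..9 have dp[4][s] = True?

7

i\s   0   1   2   3   4   5   6   7   8   9
  0   T   F   F   F   F   F   F   F   F   F
  1   T   F   T   F   F   F   F   F   F   F
  2   T   F   T   F   F   F   F   T   F   T
  3   T   F   T   F   F   T   F   T   F   T
  4   T   F   T   F   T   T   T   T   F   T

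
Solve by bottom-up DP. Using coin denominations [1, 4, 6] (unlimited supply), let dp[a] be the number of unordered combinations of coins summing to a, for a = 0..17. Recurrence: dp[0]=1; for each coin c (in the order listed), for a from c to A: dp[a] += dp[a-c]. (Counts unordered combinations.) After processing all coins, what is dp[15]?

after  coin     0     1     2     3     4     5     6     7     8     9    10    11    12    13    14    15    16    17
          1     1     1     1     1     1     1     1     1     1     1     1     1     1     1     1     1     1     1
          4     1     1     1     1     2     2     2     2     3     3     3     3     4     4     4     4     5     5
          6     1     1     1     1     2     2     3     3     4     4     5     5     7     7     8     8    10    10

8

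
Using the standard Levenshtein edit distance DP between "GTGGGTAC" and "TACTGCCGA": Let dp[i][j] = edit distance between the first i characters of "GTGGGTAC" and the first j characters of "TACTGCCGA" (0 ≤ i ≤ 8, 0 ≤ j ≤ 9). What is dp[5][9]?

   ''  T  A  C  T  G  C  C  G  A
''  0  1  2  3  4  5  6  7  8  9
 G  1  1  2  3  4  4  5  6  7  8
 T  2  1  2  3  3  4  5  6  7  8
 G  3  2  2  3  4  3  4  5  6  7
 G  4  3  3  3  4  4  4  5  5  6
 G  5  4  4  4  4  4  5  5  5  6
 T  6  5  5  5  4  5  5  6  6  6
 A  7  6  5  6  5  5  6  6  7  6
 C  8  7  6  5  6  6  5  6  7  7

6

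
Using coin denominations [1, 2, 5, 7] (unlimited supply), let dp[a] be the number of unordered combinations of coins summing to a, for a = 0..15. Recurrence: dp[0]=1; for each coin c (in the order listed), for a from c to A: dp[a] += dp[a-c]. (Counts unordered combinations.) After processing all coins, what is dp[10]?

12

after  coin     0     1     2     3     4     5     6     7     8     9    10    11    12    13    14    15
          1     1     1     1     1     1     1     1     1     1     1     1     1     1     1     1     1
          2     1     1     2     2     3     3     4     4     5     5     6     6     7     7     8     8
          5     1     1     2     2     3     4     5     6     7     8    10    11    13    14    16    18
          7     1     1     2     2     3     4     5     7     8    10    12    14    17    19    23    26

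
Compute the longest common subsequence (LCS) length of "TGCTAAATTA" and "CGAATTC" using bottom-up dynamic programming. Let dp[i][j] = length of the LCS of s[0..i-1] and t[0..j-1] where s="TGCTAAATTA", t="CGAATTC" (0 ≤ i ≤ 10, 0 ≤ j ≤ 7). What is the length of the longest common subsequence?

   ''  C  G  A  A  T  T  C
''  0  0  0  0  0  0  0  0
 T  0  0  0  0  0  1  1  1
 G  0  0  1  1  1  1  1  1
 C  0  1  1  1  1  1  1  2
 T  0  1  1  1  1  2  2  2
 A  0  1  1  2  2  2  2  2
 A  0  1  1  2  3  3  3  3
 A  0  1  1  2  3  3  3  3
 T  0  1  1  2  3  4  4  4
 T  0  1  1  2  3  4  5  5
 A  0  1  1  2  3  4  5  5

5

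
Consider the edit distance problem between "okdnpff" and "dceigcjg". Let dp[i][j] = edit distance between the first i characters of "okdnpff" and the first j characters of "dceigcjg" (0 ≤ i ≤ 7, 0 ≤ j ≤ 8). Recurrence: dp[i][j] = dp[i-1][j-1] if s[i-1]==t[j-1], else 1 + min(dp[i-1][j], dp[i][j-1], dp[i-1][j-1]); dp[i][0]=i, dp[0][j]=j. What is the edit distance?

8

   ''  d  c  e  i  g  c  j  g
''  0  1  2  3  4  5  6  7  8
 o  1  1  2  3  4  5  6  7  8
 k  2  2  2  3  4  5  6  7  8
 d  3  2  3  3  4  5  6  7  8
 n  4  3  3  4  4  5  6  7  8
 p  5  4  4  4  5  5  6  7  8
 f  6  5  5  5  5  6  6  7  8
 f  7  6  6  6  6  6  7  7  8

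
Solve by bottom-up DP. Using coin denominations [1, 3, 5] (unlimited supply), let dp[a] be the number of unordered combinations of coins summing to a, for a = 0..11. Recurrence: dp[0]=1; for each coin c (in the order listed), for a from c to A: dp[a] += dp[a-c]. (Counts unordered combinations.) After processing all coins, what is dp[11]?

8

after  coin     0     1     2     3     4     5     6     7     8     9    10    11
          1     1     1     1     1     1     1     1     1     1     1     1     1
          3     1     1     1     2     2     2     3     3     3     4     4     4
          5     1     1     1     2     2     3     4     4     5     6     7     8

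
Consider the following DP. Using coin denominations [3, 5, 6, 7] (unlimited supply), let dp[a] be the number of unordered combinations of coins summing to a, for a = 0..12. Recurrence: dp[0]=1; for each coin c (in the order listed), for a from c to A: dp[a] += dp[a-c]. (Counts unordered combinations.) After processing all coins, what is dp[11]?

after  coin     0     1     2     3     4     5     6     7     8     9    10    11    12
          3     1     0     0     1     0     0     1     0     0     1     0     0     1
          5     1     0     0     1     0     1     1     0     1     1     1     1     1
          6     1     0     0     1     0     1     2     0     1     2     1     2     3
          7     1     0     0     1     0     1     2     1     1     2     2     2     4

2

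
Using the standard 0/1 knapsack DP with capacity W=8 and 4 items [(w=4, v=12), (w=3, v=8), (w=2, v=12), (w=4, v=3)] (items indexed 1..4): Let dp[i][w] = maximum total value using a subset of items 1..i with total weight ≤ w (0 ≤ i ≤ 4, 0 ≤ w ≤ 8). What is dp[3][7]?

i\w   0   1   2   3   4   5   6   7   8
  0   0   0   0   0   0   0   0   0   0
  1   0   0   0   0  12  12  12  12  12
  2   0   0   0   8  12  12  12  20  20
  3   0   0  12  12  12  20  24  24  24
  4   0   0  12  12  12  20  24  24  24

24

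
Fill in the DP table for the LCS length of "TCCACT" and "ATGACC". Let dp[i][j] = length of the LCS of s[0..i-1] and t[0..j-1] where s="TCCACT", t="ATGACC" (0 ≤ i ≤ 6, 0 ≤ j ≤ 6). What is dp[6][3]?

   ''  A  T  G  A  C  C
''  0  0  0  0  0  0  0
 T  0  0  1  1  1  1  1
 C  0  0  1  1  1  2  2
 C  0  0  1  1  1  2  3
 A  0  1  1  1  2  2  3
 C  0  1  1  1  2  3  3
 T  0  1  2  2  2  3  3

2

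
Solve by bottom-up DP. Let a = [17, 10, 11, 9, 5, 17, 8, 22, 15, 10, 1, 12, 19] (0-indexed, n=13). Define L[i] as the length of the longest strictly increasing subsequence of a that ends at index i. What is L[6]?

   i    0    1    2    3    4    5    6    7    8    9   10   11   12
a[i]   17   10   11    9    5   17    8   22   15   10    1   12   19
L[i]    1    1    2    1    1    3    2    4    3    3    1    4    5

2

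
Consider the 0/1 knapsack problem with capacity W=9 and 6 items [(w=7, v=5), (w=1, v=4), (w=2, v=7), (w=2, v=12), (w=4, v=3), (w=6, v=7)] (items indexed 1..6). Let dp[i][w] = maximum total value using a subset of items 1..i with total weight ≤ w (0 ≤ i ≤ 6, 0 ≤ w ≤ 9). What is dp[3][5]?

i\w   0   1   2   3   4   5   6   7   8   9
  0   0   0   0   0   0   0   0   0   0   0
  1   0   0   0   0   0   0   0   5   5   5
  2   0   4   4   4   4   4   4   5   9   9
  3   0   4   7  11  11  11  11  11  11  12
  4   0   4  12  16  19  23  23  23  23  23
  5   0   4  12  16  19  23  23  23  23  26
  6   0   4  12  16  19  23  23  23  23  26

11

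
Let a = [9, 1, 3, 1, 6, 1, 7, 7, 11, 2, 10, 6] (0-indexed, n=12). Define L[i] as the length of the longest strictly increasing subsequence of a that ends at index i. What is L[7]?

4

   i    0    1    2    3    4    5    6    7    8    9   10   11
a[i]    9    1    3    1    6    1    7    7   11    2   10    6
L[i]    1    1    2    1    3    1    4    4    5    2    5    3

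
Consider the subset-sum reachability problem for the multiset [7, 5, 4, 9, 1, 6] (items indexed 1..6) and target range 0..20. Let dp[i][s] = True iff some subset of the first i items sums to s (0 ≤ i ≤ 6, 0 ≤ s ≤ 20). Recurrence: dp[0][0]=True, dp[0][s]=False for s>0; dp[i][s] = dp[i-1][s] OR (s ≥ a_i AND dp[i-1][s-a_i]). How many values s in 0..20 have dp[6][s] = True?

i\s   0   1   2   3   4   5   6   7   8   9  10  11  12  13  14  15  16  17  18  19  20
  0   T   F   F   F   F   F   F   F   F   F   F   F   F   F   F   F   F   F   F   F   F
  1   T   F   F   F   F   F   F   T   F   F   F   F   F   F   F   F   F   F   F   F   F
  2   T   F   F   F   F   T   F   T   F   F   F   F   T   F   F   F   F   F   F   F   F
  3   T   F   F   F   T   T   F   T   F   T   F   T   T   F   F   F   T   F   F   F   F
  4   T   F   F   F   T   T   F   T   F   T   F   T   T   T   T   F   T   F   T   F   T
  5   T   T   F   F   T   T   T   T   T   T   T   T   T   T   T   T   T   T   T   T   T
  6   T   T   F   F   T   T   T   T   T   T   T   T   T   T   T   T   T   T   T   T   T

19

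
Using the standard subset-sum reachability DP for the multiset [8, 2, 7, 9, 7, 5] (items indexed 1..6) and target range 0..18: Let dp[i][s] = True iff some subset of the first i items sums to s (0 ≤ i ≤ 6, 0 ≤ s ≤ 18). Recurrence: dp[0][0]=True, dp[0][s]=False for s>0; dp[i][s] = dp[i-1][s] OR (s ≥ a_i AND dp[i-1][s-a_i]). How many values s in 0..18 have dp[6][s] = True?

i\s   0   1   2   3   4   5   6   7   8   9  10  11  12  13  14  15  16  17  18
  0   T   F   F   F   F   F   F   F   F   F   F   F   F   F   F   F   F   F   F
  1   T   F   F   F   F   F   F   F   T   F   F   F   F   F   F   F   F   F   F
  2   T   F   T   F   F   F   F   F   T   F   T   F   F   F   F   F   F   F   F
  3   T   F   T   F   F   F   F   T   T   T   T   F   F   F   F   T   F   T   F
  4   T   F   T   F   F   F   F   T   T   T   T   T   F   F   F   T   T   T   T
  5   T   F   T   F   F   F   F   T   T   T   T   T   F   F   T   T   T   T   T
  6   T   F   T   F   F   T   F   T   T   T   T   T   T   T   T   T   T   T   T

15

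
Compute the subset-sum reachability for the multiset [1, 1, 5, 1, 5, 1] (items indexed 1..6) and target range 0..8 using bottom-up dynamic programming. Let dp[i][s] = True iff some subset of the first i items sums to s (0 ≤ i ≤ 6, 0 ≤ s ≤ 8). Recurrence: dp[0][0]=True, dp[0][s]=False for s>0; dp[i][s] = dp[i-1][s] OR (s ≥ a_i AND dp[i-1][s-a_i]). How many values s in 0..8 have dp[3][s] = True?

i\s   0   1   2   3   4   5   6   7   8
  0   T   F   F   F   F   F   F   F   F
  1   T   T   F   F   F   F   F   F   F
  2   T   T   T   F   F   F   F   F   F
  3   T   T   T   F   F   T   T   T   F
  4   T   T   T   T   F   T   T   T   T
  5   T   T   T   T   F   T   T   T   T
  6   T   T   T   T   T   T   T   T   T

6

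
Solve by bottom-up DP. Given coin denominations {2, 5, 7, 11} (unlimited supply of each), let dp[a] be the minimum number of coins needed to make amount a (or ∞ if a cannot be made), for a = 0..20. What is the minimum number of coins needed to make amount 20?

 a  0  1  2  3  4  5  6  7  8  9 10 11 12 13 14 15 16 17 18 19 20
dp  0  -  1  -  2  1  3  1  4  2  2  1  2  2  2  3  2  3  2  3  3
(- denotes ∞ / unreachable)

3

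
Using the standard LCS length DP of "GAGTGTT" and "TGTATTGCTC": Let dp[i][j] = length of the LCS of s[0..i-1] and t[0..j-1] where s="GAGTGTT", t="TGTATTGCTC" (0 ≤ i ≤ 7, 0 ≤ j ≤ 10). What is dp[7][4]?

   ''  T  G  T  A  T  T  G  C  T  C
''  0  0  0  0  0  0  0  0  0  0  0
 G  0  0  1  1  1  1  1  1  1  1  1
 A  0  0  1  1  2  2  2  2  2  2  2
 G  0  0  1  1  2  2  2  3  3  3  3
 T  0  1  1  2  2  3  3  3  3  4  4
 G  0  1  2  2  2  3  3  4  4  4  4
 T  0  1  2  3  3  3  4  4  4  5  5
 T  0  1  2  3  3  4  4  4  4  5  5

3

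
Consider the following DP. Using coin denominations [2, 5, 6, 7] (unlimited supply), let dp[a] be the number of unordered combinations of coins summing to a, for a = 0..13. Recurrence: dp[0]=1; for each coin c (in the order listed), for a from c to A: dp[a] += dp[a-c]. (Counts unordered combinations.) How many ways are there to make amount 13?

after  coin     0     1     2     3     4     5     6     7     8     9    10    11    12    13
          2     1     0     1     0     1     0     1     0     1     0     1     0     1     0
          5     1     0     1     0     1     1     1     1     1     1     2     1     2     1
          6     1     0     1     0     1     1     2     1     2     1     3     2     4     2
          7     1     0     1     0     1     1     2     2     2     2     3     3     5     4

4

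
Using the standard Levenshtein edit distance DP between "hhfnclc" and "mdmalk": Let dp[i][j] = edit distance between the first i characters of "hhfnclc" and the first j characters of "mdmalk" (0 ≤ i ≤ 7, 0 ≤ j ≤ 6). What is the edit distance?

6

   ''  m  d  m  a  l  k
''  0  1  2  3  4  5  6
 h  1  1  2  3  4  5  6
 h  2  2  2  3  4  5  6
 f  3  3  3  3  4  5  6
 n  4  4  4  4  4  5  6
 c  5  5  5  5  5  5  6
 l  6  6  6  6  6  5  6
 c  7  7  7  7  7  6  6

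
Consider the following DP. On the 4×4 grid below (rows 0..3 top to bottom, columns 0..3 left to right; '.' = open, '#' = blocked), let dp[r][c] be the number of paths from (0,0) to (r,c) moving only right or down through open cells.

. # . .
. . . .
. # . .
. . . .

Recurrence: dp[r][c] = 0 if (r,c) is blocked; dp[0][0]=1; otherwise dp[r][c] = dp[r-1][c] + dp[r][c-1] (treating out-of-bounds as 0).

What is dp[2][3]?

r\c   0   1   2   3
  0   1   0   0   0
  1   1   1   1   1
  2   1   0   1   2
  3   1   1   2   4

2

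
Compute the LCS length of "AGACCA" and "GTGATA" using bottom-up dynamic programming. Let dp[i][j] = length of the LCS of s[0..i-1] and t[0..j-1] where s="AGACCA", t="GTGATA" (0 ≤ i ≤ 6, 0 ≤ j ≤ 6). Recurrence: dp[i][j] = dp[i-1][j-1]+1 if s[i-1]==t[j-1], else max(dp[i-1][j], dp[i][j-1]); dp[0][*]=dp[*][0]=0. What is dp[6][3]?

1

   ''  G  T  G  A  T  A
''  0  0  0  0  0  0  0
 A  0  0  0  0  1  1  1
 G  0  1  1  1  1  1  1
 A  0  1  1  1  2  2  2
 C  0  1  1  1  2  2  2
 C  0  1  1  1  2  2  2
 A  0  1  1  1  2  2  3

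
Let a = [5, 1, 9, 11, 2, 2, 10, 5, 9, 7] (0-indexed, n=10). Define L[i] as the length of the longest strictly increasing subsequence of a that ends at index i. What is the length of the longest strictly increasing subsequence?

   i    0    1    2    3    4    5    6    7    8    9
a[i]    5    1    9   11    2    2   10    5    9    7
L[i]    1    1    2    3    2    2    3    3    4    4

4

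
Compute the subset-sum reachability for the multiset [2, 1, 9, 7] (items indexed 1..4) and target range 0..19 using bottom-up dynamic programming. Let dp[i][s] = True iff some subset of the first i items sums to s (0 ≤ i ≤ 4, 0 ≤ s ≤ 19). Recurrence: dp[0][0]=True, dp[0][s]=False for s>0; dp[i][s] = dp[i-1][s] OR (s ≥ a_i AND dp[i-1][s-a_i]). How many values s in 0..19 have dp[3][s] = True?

i\s   0   1   2   3   4   5   6   7   8   9  10  11  12  13  14  15  16  17  18  19
  0   T   F   F   F   F   F   F   F   F   F   F   F   F   F   F   F   F   F   F   F
  1   T   F   T   F   F   F   F   F   F   F   F   F   F   F   F   F   F   F   F   F
  2   T   T   T   T   F   F   F   F   F   F   F   F   F   F   F   F   F   F   F   F
  3   T   T   T   T   F   F   F   F   F   T   T   T   T   F   F   F   F   F   F   F
  4   T   T   T   T   F   F   F   T   T   T   T   T   T   F   F   F   T   T   T   T

8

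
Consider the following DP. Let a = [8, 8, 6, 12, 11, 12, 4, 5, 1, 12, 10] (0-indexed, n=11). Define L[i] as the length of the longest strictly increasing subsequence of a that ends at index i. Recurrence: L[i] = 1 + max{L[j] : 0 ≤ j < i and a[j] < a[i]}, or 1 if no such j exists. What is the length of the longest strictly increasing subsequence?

   i    0    1    2    3    4    5    6    7    8    9   10
a[i]    8    8    6   12   11   12    4    5    1   12   10
L[i]    1    1    1    2    2    3    1    2    1    3    3

3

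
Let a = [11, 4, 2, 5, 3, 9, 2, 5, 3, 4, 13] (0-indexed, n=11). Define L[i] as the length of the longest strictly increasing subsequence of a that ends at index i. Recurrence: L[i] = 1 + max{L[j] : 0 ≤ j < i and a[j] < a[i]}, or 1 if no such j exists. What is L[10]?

   i    0    1    2    3    4    5    6    7    8    9   10
a[i]   11    4    2    5    3    9    2    5    3    4   13
L[i]    1    1    1    2    2    3    1    3    2    3    4

4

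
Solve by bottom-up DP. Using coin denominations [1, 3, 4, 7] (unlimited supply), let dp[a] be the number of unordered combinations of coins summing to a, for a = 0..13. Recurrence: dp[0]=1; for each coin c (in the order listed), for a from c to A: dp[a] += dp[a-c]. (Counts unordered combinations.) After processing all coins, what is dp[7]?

6

after  coin     0     1     2     3     4     5     6     7     8     9    10    11    12    13
          1     1     1     1     1     1     1     1     1     1     1     1     1     1     1
          3     1     1     1     2     2     2     3     3     3     4     4     4     5     5
          4     1     1     1     2     3     3     4     5     6     7     8     9    11    12
          7     1     1     1     2     3     3     4     6     7     8    10    12    14    16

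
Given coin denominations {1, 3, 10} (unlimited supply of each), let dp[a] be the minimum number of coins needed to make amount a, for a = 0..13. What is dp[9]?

3

 a  0  1  2  3  4  5  6  7  8  9 10 11 12 13
dp  0  1  2  1  2  3  2  3  4  3  1  2  3  2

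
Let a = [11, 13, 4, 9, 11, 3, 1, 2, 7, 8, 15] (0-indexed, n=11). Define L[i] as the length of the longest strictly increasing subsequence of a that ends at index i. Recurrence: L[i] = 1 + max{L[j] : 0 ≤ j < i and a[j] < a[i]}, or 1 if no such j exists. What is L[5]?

   i    0    1    2    3    4    5    6    7    8    9   10
a[i]   11   13    4    9   11    3    1    2    7    8   15
L[i]    1    2    1    2    3    1    1    2    3    4    5

1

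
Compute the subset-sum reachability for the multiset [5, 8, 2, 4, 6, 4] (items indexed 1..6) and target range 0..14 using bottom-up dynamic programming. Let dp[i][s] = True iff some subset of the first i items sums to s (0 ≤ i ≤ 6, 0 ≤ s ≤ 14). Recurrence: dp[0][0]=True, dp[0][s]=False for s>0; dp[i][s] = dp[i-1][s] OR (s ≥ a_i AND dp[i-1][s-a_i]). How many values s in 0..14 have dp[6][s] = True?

13

i\s   0   1   2   3   4   5   6   7   8   9  10  11  12  13  14
  0   T   F   F   F   F   F   F   F   F   F   F   F   F   F   F
  1   T   F   F   F   F   T   F   F   F   F   F   F   F   F   F
  2   T   F   F   F   F   T   F   F   T   F   F   F   F   T   F
  3   T   F   T   F   F   T   F   T   T   F   T   F   F   T   F
  4   T   F   T   F   T   T   T   T   T   T   T   T   T   T   T
  5   T   F   T   F   T   T   T   T   T   T   T   T   T   T   T
  6   T   F   T   F   T   T   T   T   T   T   T   T   T   T   T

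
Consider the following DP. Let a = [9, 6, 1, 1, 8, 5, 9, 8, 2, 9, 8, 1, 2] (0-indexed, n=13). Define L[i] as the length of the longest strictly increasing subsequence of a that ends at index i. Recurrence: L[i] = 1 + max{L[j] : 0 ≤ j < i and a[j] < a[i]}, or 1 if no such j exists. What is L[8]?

2

   i    0    1    2    3    4    5    6    7    8    9   10   11   12
a[i]    9    6    1    1    8    5    9    8    2    9    8    1    2
L[i]    1    1    1    1    2    2    3    3    2    4    3    1    2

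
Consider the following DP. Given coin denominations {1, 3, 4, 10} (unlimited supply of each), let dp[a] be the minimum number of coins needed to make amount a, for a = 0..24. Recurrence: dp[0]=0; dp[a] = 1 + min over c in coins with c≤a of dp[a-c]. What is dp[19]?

 a  0  1  2  3  4  5  6  7  8  9 10 11 12 13 14 15 16 17 18 19 20 21 22 23 24
dp  0  1  2  1  1  2  2  2  2  3  1  2  3  2  2  3  3  3  3  4  2  3  4  3  3

4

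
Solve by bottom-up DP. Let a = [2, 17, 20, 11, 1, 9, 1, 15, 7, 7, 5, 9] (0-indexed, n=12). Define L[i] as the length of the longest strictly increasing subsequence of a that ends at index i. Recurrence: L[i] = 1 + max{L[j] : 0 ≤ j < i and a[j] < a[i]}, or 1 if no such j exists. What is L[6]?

1

   i    0    1    2    3    4    5    6    7    8    9   10   11
a[i]    2   17   20   11    1    9    1   15    7    7    5    9
L[i]    1    2    3    2    1    2    1    3    2    2    2    3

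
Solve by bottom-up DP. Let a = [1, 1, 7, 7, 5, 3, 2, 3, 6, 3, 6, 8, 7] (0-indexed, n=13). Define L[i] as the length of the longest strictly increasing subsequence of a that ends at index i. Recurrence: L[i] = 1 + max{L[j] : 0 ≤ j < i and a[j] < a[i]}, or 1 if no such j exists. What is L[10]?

4

   i    0    1    2    3    4    5    6    7    8    9   10   11   12
a[i]    1    1    7    7    5    3    2    3    6    3    6    8    7
L[i]    1    1    2    2    2    2    2    3    4    3    4    5    5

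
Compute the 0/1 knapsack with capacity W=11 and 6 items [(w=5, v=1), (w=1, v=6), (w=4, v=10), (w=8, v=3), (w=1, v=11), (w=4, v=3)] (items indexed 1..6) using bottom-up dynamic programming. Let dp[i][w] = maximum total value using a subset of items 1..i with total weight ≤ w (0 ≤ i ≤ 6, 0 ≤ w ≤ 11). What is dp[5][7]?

27

i\w   0   1   2   3   4   5   6   7   8   9  10  11
  0   0   0   0   0   0   0   0   0   0   0   0   0
  1   0   0   0   0   0   1   1   1   1   1   1   1
  2   0   6   6   6   6   6   7   7   7   7   7   7
  3   0   6   6   6  10  16  16  16  16  16  17  17
  4   0   6   6   6  10  16  16  16  16  16  17  17
  5   0  11  17  17  17  21  27  27  27  27  27  28
  6   0  11  17  17  17  21  27  27  27  27  30  30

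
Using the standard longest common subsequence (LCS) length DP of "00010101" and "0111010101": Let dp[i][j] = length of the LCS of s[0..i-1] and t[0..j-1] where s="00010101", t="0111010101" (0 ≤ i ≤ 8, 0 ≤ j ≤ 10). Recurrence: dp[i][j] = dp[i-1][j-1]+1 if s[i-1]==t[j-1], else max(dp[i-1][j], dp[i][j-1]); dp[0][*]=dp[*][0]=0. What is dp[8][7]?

5

   ''  0  1  1  1  0  1  0  1  0  1
''  0  0  0  0  0  0  0  0  0  0  0
 0  0  1  1  1  1  1  1  1  1  1  1
 0  0  1  1  1  1  2  2  2  2  2  2
 0  0  1  1  1  1  2  2  3  3  3  3
 1  0  1  2  2  2  2  3  3  4  4  4
 0  0  1  2  2  2  3  3  4  4  5  5
 1  0  1  2  3  3  3  4  4  5  5  6
 0  0  1  2  3  3  4  4  5  5  6  6
 1  0  1  2  3  4  4  5  5  6  6  7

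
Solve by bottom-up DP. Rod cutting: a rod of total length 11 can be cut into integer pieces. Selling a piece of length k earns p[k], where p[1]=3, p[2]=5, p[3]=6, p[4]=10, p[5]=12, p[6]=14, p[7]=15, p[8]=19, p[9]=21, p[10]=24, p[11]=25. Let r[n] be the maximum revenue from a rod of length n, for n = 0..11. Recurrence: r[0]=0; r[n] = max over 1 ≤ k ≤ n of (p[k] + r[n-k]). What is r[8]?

   n    0    1    2    3    4    5    6    7    8    9   10   11
r[n]    0    3    6    9   12   15   18   21   24   27   30   33

24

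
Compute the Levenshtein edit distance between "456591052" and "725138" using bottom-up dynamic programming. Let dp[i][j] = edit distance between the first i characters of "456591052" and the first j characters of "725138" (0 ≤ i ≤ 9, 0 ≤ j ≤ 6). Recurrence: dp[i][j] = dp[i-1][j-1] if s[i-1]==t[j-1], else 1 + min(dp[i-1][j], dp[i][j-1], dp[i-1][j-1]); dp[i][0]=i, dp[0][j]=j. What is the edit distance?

   ''  7  2  5  1  3  8
''  0  1  2  3  4  5  6
 4  1  1  2  3  4  5  6
 5  2  2  2  2  3  4  5
 6  3  3  3  3  3  4  5
 5  4  4  4  3  4  4  5
 9  5  5  5  4  4  5  5
 1  6  6  6  5  4  5  6
 0  7  7  7  6  5  5  6
 5  8  8  8  7  6  6  6
 2  9  9  8  8  7  7  7

7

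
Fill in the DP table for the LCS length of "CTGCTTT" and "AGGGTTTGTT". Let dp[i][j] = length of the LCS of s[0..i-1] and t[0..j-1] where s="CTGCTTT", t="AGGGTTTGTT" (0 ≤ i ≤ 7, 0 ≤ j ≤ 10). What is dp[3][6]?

   ''  A  G  G  G  T  T  T  G  T  T
''  0  0  0  0  0  0  0  0  0  0  0
 C  0  0  0  0  0  0  0  0  0  0  0
 T  0  0  0  0  0  1  1  1  1  1  1
 G  0  0  1  1  1  1  1  1  2  2  2
 C  0  0  1  1  1  1  1  1  2  2  2
 T  0  0  1  1  1  2  2  2  2  3  3
 T  0  0  1  1  1  2  3  3  3  3  4
 T  0  0  1  1  1  2  3  4  4  4  4

1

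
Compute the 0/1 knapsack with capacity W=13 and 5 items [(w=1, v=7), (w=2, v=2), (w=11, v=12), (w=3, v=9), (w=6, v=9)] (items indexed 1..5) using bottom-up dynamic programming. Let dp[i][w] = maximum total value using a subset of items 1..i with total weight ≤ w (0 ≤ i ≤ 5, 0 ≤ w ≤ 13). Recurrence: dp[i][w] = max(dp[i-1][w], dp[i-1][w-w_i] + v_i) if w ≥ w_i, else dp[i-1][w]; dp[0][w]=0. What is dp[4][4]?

16

i\w   0   1   2   3   4   5   6   7   8   9  10  11  12  13
  0   0   0   0   0   0   0   0   0   0   0   0   0   0   0
  1   0   7   7   7   7   7   7   7   7   7   7   7   7   7
  2   0   7   7   9   9   9   9   9   9   9   9   9   9   9
  3   0   7   7   9   9   9   9   9   9   9   9  12  19  19
  4   0   7   7   9  16  16  18  18  18  18  18  18  19  19
  5   0   7   7   9  16  16  18  18  18  18  25  25  27  27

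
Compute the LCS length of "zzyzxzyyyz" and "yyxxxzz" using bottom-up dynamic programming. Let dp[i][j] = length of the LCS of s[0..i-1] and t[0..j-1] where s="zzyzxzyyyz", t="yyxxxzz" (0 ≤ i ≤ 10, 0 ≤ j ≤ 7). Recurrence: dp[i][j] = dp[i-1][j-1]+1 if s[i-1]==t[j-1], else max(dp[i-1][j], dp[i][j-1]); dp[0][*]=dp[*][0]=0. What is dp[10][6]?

3

   ''  y  y  x  x  x  z  z
''  0  0  0  0  0  0  0  0
 z  0  0  0  0  0  0  1  1
 z  0  0  0  0  0  0  1  2
 y  0  1  1  1  1  1  1  2
 z  0  1  1  1  1  1  2  2
 x  0  1  1  2  2  2  2  2
 z  0  1  1  2  2  2  3  3
 y  0  1  2  2  2  2  3  3
 y  0  1  2  2  2  2  3  3
 y  0  1  2  2  2  2  3  3
 z  0  1  2  2  2  2  3  4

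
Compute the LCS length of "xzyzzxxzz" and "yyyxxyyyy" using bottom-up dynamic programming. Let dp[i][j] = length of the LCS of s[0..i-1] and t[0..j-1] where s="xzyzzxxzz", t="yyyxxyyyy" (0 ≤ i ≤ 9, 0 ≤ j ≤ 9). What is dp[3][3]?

   ''  y  y  y  x  x  y  y  y  y
''  0  0  0  0  0  0  0  0  0  0
 x  0  0  0  0  1  1  1  1  1  1
 z  0  0  0  0  1  1  1  1  1  1
 y  0  1  1  1  1  1  2  2  2  2
 z  0  1  1  1  1  1  2  2  2  2
 z  0  1  1  1  1  1  2  2  2  2
 x  0  1  1  1  2  2  2  2  2  2
 x  0  1  1  1  2  3  3  3  3  3
 z  0  1  1  1  2  3  3  3  3  3
 z  0  1  1  1  2  3  3  3  3  3

1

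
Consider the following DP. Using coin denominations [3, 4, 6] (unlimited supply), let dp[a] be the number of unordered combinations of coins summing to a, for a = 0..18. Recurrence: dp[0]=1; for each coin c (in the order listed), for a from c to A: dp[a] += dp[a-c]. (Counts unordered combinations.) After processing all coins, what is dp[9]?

2

after  coin     0     1     2     3     4     5     6     7     8     9    10    11    12    13    14    15    16    17    18
          3     1     0     0     1     0     0     1     0     0     1     0     0     1     0     0     1     0     0     1
          4     1     0     0     1     1     0     1     1     1     1     1     1     2     1     1     2     2     1     2
          6     1     0     0     1     1     0     2     1     1     2     2     1     4     2     2     4     4     2     6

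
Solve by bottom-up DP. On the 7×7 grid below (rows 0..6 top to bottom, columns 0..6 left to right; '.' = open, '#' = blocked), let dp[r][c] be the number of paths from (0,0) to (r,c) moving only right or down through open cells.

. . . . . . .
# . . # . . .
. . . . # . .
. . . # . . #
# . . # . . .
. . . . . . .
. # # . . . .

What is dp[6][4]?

r\c   0   1   2   3   4   5   6
  0   1   1   1   1   1   1   1
  1   0   1   2   0   1   2   3
  2   0   1   3   3   0   2   5
  3   0   1   4   0   0   2   0
  4   0   1   5   0   0   2   2
  5   0   1   6   6   6   8  10
  6   0   0   0   6  12  20  30

12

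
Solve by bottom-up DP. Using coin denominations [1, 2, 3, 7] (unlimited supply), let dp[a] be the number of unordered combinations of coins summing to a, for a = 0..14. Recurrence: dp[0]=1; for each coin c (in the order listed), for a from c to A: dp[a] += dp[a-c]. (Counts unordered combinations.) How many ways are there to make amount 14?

33

after  coin     0     1     2     3     4     5     6     7     8     9    10    11    12    13    14
          1     1     1     1     1     1     1     1     1     1     1     1     1     1     1     1
          2     1     1     2     2     3     3     4     4     5     5     6     6     7     7     8
          3     1     1     2     3     4     5     7     8    10    12    14    16    19    21    24
          7     1     1     2     3     4     5     7     9    11    14    17    20    24    28    33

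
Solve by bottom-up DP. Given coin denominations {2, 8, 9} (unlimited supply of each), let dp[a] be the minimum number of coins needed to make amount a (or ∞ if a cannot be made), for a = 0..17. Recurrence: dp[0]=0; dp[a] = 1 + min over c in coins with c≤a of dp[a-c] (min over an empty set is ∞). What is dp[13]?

 a  0  1  2  3  4  5  6  7  8  9 10 11 12 13 14 15 16 17
dp  0  -  1  -  2  -  3  -  1  1  2  2  3  3  4  4  2  2
(- denotes ∞ / unreachable)

3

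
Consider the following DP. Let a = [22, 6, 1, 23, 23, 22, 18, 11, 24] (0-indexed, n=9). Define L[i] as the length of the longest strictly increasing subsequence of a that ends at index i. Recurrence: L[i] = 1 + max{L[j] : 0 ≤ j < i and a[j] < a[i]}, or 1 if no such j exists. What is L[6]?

   i    0    1    2    3    4    5    6    7    8
a[i]   22    6    1   23   23   22   18   11   24
L[i]    1    1    1    2    2    2    2    2    3

2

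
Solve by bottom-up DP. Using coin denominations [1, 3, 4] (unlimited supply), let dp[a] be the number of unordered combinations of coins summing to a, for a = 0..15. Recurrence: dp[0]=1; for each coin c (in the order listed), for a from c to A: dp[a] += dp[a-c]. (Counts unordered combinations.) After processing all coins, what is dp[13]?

after  coin     0     1     2     3     4     5     6     7     8     9    10    11    12    13    14    15
          1     1     1     1     1     1     1     1     1     1     1     1     1     1     1     1     1
          3     1     1     1     2     2     2     3     3     3     4     4     4     5     5     5     6
          4     1     1     1     2     3     3     4     5     6     7     8     9    11    12    13    15

12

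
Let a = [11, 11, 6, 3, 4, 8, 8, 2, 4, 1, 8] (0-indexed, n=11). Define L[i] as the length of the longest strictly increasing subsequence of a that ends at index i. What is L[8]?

2

   i    0    1    2    3    4    5    6    7    8    9   10
a[i]   11   11    6    3    4    8    8    2    4    1    8
L[i]    1    1    1    1    2    3    3    1    2    1    3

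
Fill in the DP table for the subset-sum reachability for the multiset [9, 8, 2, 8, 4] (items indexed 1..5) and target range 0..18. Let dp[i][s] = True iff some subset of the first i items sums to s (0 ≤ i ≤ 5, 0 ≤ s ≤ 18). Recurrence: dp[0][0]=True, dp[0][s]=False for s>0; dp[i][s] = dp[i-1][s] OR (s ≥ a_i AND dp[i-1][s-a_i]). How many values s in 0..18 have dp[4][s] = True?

9

i\s   0   1   2   3   4   5   6   7   8   9  10  11  12  13  14  15  16  17  18
  0   T   F   F   F   F   F   F   F   F   F   F   F   F   F   F   F   F   F   F
  1   T   F   F   F   F   F   F   F   F   T   F   F   F   F   F   F   F   F   F
  2   T   F   F   F   F   F   F   F   T   T   F   F   F   F   F   F   F   T   F
  3   T   F   T   F   F   F   F   F   T   T   T   T   F   F   F   F   F   T   F
  4   T   F   T   F   F   F   F   F   T   T   T   T   F   F   F   F   T   T   T
  5   T   F   T   F   T   F   T   F   T   T   T   T   T   T   T   T   T   T   T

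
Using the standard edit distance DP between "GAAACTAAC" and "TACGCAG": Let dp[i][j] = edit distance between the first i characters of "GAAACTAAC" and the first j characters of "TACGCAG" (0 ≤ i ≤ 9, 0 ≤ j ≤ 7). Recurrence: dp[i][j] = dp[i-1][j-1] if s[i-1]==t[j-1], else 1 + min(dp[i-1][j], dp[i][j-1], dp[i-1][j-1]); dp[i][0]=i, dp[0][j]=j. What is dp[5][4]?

4

   ''  T  A  C  G  C  A  G
''  0  1  2  3  4  5  6  7
 G  1  1  2  3  3  4  5  6
 A  2  2  1  2  3  4  4  5
 A  3  3  2  2  3  4  4  5
 A  4  4  3  3  3  4  4  5
 C  5  5  4  3  4  3  4  5
 T  6  5  5  4  4  4  4  5
 A  7  6  5  5  5  5  4  5
 A  8  7  6  6  6  6  5  5
 C  9  8  7  6  7  6  6  6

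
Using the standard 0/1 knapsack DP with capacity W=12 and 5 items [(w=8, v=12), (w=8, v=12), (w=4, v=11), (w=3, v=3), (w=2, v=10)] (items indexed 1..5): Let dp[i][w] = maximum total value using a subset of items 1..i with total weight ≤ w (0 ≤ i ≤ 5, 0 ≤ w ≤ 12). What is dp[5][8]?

21

i\w   0   1   2   3   4   5   6   7   8   9  10  11  12
  0   0   0   0   0   0   0   0   0   0   0   0   0   0
  1   0   0   0   0   0   0   0   0  12  12  12  12  12
  2   0   0   0   0   0   0   0   0  12  12  12  12  12
  3   0   0   0   0  11  11  11  11  12  12  12  12  23
  4   0   0   0   3  11  11  11  14  14  14  14  15  23
  5   0   0  10  10  11  13  21  21  21  24  24  24  24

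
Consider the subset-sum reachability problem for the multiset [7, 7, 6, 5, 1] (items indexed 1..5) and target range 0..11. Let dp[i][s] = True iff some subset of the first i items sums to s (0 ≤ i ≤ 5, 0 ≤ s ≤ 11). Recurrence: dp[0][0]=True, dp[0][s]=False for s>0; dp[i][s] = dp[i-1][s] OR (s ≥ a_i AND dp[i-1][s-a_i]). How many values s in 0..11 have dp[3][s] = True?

3

i\s   0   1   2   3   4   5   6   7   8   9  10  11
  0   T   F   F   F   F   F   F   F   F   F   F   F
  1   T   F   F   F   F   F   F   T   F   F   F   F
  2   T   F   F   F   F   F   F   T   F   F   F   F
  3   T   F   F   F   F   F   T   T   F   F   F   F
  4   T   F   F   F   F   T   T   T   F   F   F   T
  5   T   T   F   F   F   T   T   T   T   F   F   T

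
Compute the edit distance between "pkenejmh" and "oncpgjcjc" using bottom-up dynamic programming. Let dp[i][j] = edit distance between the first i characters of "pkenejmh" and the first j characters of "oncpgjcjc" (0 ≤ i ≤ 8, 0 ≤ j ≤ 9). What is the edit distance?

8

   ''  o  n  c  p  g  j  c  j  c
''  0  1  2  3  4  5  6  7  8  9
 p  1  1  2  3  3  4  5  6  7  8
 k  2  2  2  3  4  4  5  6  7  8
 e  3  3  3  3  4  5  5  6  7  8
 n  4  4  3  4  4  5  6  6  7  8
 e  5  5  4  4  5  5  6  7  7  8
 j  6  6  5  5  5  6  5  6  7  8
 m  7  7  6  6  6  6  6  6  7  8
 h  8  8  7  7  7  7  7  7  7  8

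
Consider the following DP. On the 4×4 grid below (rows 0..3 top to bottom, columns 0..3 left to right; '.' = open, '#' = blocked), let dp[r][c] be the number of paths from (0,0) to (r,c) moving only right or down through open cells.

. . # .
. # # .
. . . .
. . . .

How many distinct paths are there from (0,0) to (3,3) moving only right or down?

r\c   0   1   2   3
  0   1   1   0   0
  1   1   0   0   0
  2   1   1   1   1
  3   1   2   3   4

4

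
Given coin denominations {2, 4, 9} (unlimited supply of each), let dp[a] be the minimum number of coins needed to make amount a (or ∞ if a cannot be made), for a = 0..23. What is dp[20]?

 a  0  1  2  3  4  5  6  7  8  9 10 11 12 13 14 15 16 17 18 19 20 21 22 23
dp  0  -  1  -  1  -  2  -  2  1  3  2  3  2  4  3  4  3  2  4  3  4  3  5
(- denotes ∞ / unreachable)

3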